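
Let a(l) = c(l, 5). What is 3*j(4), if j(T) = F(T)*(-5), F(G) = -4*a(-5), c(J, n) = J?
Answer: -300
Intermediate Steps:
a(l) = l
F(G) = 20 (F(G) = -4*(-5) = 20)
j(T) = -100 (j(T) = 20*(-5) = -100)
3*j(4) = 3*(-100) = -300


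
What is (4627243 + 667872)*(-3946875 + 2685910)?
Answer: -6676954685975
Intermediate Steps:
(4627243 + 667872)*(-3946875 + 2685910) = 5295115*(-1260965) = -6676954685975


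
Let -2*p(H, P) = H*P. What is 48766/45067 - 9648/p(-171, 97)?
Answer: -6747910/83058481 ≈ -0.081243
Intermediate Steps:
p(H, P) = -H*P/2
48766/45067 - 9648/p(-171, 97) = 48766/45067 - 9648/((-1/2*(-171)*97)) = 48766*(1/45067) - 9648/16587/2 = 48766/45067 - 9648*2/16587 = 48766/45067 - 2144/1843 = -6747910/83058481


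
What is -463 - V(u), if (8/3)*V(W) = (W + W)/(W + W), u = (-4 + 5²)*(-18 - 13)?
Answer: -3707/8 ≈ -463.38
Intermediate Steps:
u = -651 (u = (-4 + 25)*(-31) = 21*(-31) = -651)
V(W) = 3/8 (V(W) = 3*((W + W)/(W + W))/8 = 3*((2*W)/((2*W)))/8 = 3*((2*W)*(1/(2*W)))/8 = (3/8)*1 = 3/8)
-463 - V(u) = -463 - 1*3/8 = -463 - 3/8 = -3707/8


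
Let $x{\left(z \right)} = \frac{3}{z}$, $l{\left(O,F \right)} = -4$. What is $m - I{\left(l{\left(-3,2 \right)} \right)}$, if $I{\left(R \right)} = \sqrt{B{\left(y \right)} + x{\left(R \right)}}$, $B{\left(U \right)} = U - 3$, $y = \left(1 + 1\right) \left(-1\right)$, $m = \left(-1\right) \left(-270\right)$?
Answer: $270 - \frac{i \sqrt{23}}{2} \approx 270.0 - 2.3979 i$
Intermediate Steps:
$m = 270$
$y = -2$ ($y = 2 \left(-1\right) = -2$)
$B{\left(U \right)} = -3 + U$
$I{\left(R \right)} = \sqrt{-5 + \frac{3}{R}}$ ($I{\left(R \right)} = \sqrt{\left(-3 - 2\right) + \frac{3}{R}} = \sqrt{-5 + \frac{3}{R}}$)
$m - I{\left(l{\left(-3,2 \right)} \right)} = 270 - \sqrt{-5 + \frac{3}{-4}} = 270 - \sqrt{-5 + 3 \left(- \frac{1}{4}\right)} = 270 - \sqrt{-5 - \frac{3}{4}} = 270 - \sqrt{- \frac{23}{4}} = 270 - \frac{i \sqrt{23}}{2}$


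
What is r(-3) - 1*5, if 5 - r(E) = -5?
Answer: 5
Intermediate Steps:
r(E) = 10 (r(E) = 5 - 1*(-5) = 5 + 5 = 10)
r(-3) - 1*5 = 10 - 1*5 = 10 - 5 = 5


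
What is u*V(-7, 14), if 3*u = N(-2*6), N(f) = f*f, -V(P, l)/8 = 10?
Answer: -3840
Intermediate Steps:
V(P, l) = -80 (V(P, l) = -8*10 = -80)
N(f) = f**2
u = 48 (u = (-2*6)**2/3 = (1/3)*(-12)**2 = (1/3)*144 = 48)
u*V(-7, 14) = 48*(-80) = -3840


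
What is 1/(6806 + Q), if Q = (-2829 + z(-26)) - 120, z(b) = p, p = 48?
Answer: 1/3905 ≈ 0.00025608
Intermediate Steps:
z(b) = 48
Q = -2901 (Q = (-2829 + 48) - 120 = -2781 - 120 = -2901)
1/(6806 + Q) = 1/(6806 - 2901) = 1/3905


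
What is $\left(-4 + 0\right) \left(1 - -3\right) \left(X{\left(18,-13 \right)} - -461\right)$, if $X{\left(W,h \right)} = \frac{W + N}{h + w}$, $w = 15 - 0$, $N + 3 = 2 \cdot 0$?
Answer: $-7496$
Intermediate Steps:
$N = -3$ ($N = -3 + 2 \cdot 0 = -3 + 0 = -3$)
$w = 15$ ($w = 15 + 0 = 15$)
$X{\left(W,h \right)} = \frac{-3 + W}{15 + h}$ ($X{\left(W,h \right)} = \frac{W - 3}{h + 15} = \frac{-3 + W}{15 + h}$)
$\left(-4 + 0\right) \left(1 - -3\right) \left(X{\left(18,-13 \right)} - -461\right) = \left(-4 + 0\right) \left(1 - -3\right) \left(\frac{-3 + 18}{15 - 13} - -461\right) = - 4 \left(1 + 3\right) \left(\frac{1}{2} \cdot 15 + 461\right) = \left(-4\right) 4 \left(\frac{1}{2} \cdot 15 + 461\right) = - 16 \left(\frac{15}{2} + 461\right) = \left(-16\right) \frac{937}{2} = -7496$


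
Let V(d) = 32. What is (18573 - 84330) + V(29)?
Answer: -65725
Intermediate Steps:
(18573 - 84330) + V(29) = (18573 - 84330) + 32 = -65757 + 32 = -65725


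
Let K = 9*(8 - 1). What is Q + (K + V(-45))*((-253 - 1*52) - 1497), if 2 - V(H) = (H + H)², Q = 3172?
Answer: 14482242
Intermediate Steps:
V(H) = 2 - 4*H² (V(H) = 2 - (H + H)² = 2 - (2*H)² = 2 - 4*H²)
K = 63 (K = 9*7 = 63)
Q + (K + V(-45))*((-253 - 1*52) - 1497) = 3172 + (63 + (2 - 4*(-45)²))*((-253 - 1*52) - 1497) = 3172 + (63 + (2 - 4*2025))*((-253 - 52) - 1497) = 3172 + (63 + (2 - 8100))*(-305 - 1497) = 3172 + (63 - 8098)*(-1802) = 3172 - 8035*(-1802) = 3172 + 14479070 = 14482242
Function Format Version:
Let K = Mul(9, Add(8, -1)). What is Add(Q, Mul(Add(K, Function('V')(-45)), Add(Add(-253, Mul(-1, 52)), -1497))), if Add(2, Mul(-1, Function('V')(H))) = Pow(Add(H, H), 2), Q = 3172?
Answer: 14482242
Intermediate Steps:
Function('V')(H) = Add(2, Mul(-4, Pow(H, 2))) (Function('V')(H) = Add(2, Mul(-1, Pow(Add(H, H), 2))) = Add(2, Mul(-1, Pow(Mul(2, H), 2))) = Add(2, Mul(-1, Mul(4, Pow(H, 2)))) = Add(2, Mul(-4, Pow(H, 2))))
K = 63 (K = Mul(9, 7) = 63)
Add(Q, Mul(Add(K, Function('V')(-45)), Add(Add(-253, Mul(-1, 52)), -1497))) = Add(3172, Mul(Add(63, Add(2, Mul(-4, Pow(-45, 2)))), Add(Add(-253, Mul(-1, 52)), -1497))) = Add(3172, Mul(Add(63, Add(2, Mul(-4, 2025))), Add(Add(-253, -52), -1497))) = Add(3172, Mul(Add(63, Add(2, -8100)), Add(-305, -1497))) = Add(3172, Mul(Add(63, -8098), -1802)) = Add(3172, Mul(-8035, -1802)) = Add(3172, 14479070) = 14482242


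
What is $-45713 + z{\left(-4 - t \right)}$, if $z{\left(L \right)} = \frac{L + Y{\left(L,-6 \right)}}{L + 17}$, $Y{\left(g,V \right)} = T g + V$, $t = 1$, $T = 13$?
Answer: $- \frac{137158}{3} \approx -45719.0$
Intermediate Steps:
$Y{\left(g,V \right)} = V + 13 g$ ($Y{\left(g,V \right)} = 13 g + V = V + 13 g$)
$z{\left(L \right)} = \frac{-6 + 14 L}{17 + L}$ ($z{\left(L \right)} = \frac{L + \left(-6 + 13 L\right)}{L + 17} = \frac{-6 + 14 L}{17 + L}$)
$-45713 + z{\left(-4 - t \right)} = -45713 + \frac{2 \left(-3 + 7 \left(-4 - 1\right)\right)}{17 - 5} = -45713 + \frac{2 \left(-3 + 7 \left(-5\right)\right)}{17 - 5} = -45713 + \frac{2 \left(-3 - 35\right)}{12} = -45713 + 2 \cdot \frac{1}{12} \left(-38\right) = -45713 - \frac{19}{3} = - \frac{137158}{3}$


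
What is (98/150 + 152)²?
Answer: 131079601/5625 ≈ 23303.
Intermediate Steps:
(98/150 + 152)² = (98*(1/150) + 152)² = (49/75 + 152)² = (11449/75)² = 131079601/5625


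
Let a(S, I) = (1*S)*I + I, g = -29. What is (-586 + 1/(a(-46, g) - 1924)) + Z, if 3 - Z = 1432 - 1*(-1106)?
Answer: -1931900/619 ≈ -3121.0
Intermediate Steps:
a(S, I) = I + I*S (a(S, I) = S*I + I = I*S + I = I + I*S)
Z = -2535 (Z = 3 - (1432 - 1*(-1106)) = 3 - (1432 + 1106) = 3 - 1*2538 = 3 - 2538 = -2535)
(-586 + 1/(a(-46, g) - 1924)) + Z = (-586 + 1/(-29*(1 - 46) - 1924)) - 2535 = (-586 + 1/(-29*(-45) - 1924)) - 2535 = (-586 + 1/(1305 - 1924)) - 2535 = (-586 + 1/(-619)) - 2535 = (-586 - 1/619) - 2535 = -362735/619 - 2535 = -1931900/619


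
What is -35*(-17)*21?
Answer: 12495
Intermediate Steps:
-35*(-17)*21 = 595*21 = 12495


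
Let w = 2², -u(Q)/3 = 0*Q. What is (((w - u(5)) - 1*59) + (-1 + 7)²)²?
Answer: 361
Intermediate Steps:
u(Q) = 0 (u(Q) = -0*Q = -3*0 = 0)
w = 4
(((w - u(5)) - 1*59) + (-1 + 7)²)² = (((4 - 1*0) - 1*59) + (-1 + 7)²)² = (((4 + 0) - 59) + 6²)² = ((4 - 59) + 36)² = (-55 + 36)² = (-19)² = 361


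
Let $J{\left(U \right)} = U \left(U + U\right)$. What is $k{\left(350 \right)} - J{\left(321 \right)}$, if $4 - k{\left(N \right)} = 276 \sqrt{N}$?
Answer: $-206078 - 1380 \sqrt{14} \approx -2.1124 \cdot 10^{5}$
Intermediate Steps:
$J{\left(U \right)} = 2 U^{2}$ ($J{\left(U \right)} = U 2 U = 2 U^{2}$)
$k{\left(N \right)} = 4 - 276 \sqrt{N}$
$k{\left(350 \right)} - J{\left(321 \right)} = \left(4 - 276 \sqrt{350}\right) - 2 \cdot 321^{2} = \left(4 - 276 \cdot 5 \sqrt{14}\right) - 2 \cdot 103041 = \left(4 - 1380 \sqrt{14}\right) - 206082 = -206078 - 1380 \sqrt{14}$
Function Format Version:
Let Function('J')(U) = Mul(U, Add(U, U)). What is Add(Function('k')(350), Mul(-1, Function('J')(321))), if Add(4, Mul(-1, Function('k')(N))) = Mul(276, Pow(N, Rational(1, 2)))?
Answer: Add(-206078, Mul(-1380, Pow(14, Rational(1, 2)))) ≈ -2.1124e+5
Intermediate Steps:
Function('J')(U) = Mul(2, Pow(U, 2)) (Function('J')(U) = Mul(U, Mul(2, U)) = Mul(2, Pow(U, 2)))
Function('k')(N) = Add(4, Mul(-276, Pow(N, Rational(1, 2)))) (Function('k')(N) = Add(4, Mul(-1, Mul(276, Pow(N, Rational(1, 2))))) = Add(4, Mul(-276, Pow(N, Rational(1, 2)))))
Add(Function('k')(350), Mul(-1, Function('J')(321))) = Add(Add(4, Mul(-276, Pow(350, Rational(1, 2)))), Mul(-1, Mul(2, Pow(321, 2)))) = Add(Add(4, Mul(-276, Mul(5, Pow(14, Rational(1, 2))))), Mul(-1, Mul(2, 103041))) = Add(Add(4, Mul(-1380, Pow(14, Rational(1, 2)))), Mul(-1, 206082)) = Add(Add(4, Mul(-1380, Pow(14, Rational(1, 2)))), -206082) = Add(-206078, Mul(-1380, Pow(14, Rational(1, 2))))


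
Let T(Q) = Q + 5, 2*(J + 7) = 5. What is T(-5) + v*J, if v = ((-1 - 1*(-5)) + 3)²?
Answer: -441/2 ≈ -220.50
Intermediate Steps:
J = -9/2 (J = -7 + (½)*5 = -7 + 5/2 = -9/2 ≈ -4.5000)
T(Q) = 5 + Q
v = 49 (v = ((-1 + 5) + 3)² = (4 + 3)² = 7² = 49)
T(-5) + v*J = (5 - 5) + 49*(-9/2) = 0 - 441/2 = -441/2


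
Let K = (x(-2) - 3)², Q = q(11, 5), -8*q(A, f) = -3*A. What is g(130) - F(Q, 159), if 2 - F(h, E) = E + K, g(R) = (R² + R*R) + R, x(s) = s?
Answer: 34112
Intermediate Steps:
q(A, f) = 3*A/8 (q(A, f) = -(-3)*A/8 = 3*A/8)
Q = 33/8 (Q = (3/8)*11 = 33/8 ≈ 4.1250)
K = 25 (K = (-2 - 3)² = (-5)² = 25)
g(R) = R + 2*R² (g(R) = (R² + R²) + R = 2*R² + R = R + 2*R²)
F(h, E) = -23 - E (F(h, E) = 2 - (E + 25) = 2 - (25 + E) = 2 + (-25 - E) = -23 - E)
g(130) - F(Q, 159) = 130*(1 + 2*130) - (-23 - 1*159) = 130*(1 + 260) - (-23 - 159) = 130*261 - 1*(-182) = 33930 + 182 = 34112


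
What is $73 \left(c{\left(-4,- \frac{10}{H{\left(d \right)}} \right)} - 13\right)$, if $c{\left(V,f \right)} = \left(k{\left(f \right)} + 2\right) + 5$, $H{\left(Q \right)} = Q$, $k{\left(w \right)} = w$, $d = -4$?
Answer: $- \frac{511}{2} \approx -255.5$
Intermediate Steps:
$c{\left(V,f \right)} = 7 + f$ ($c{\left(V,f \right)} = \left(f + 2\right) + 5 = \left(2 + f\right) + 5 = 7 + f$)
$73 \left(c{\left(-4,- \frac{10}{H{\left(d \right)}} \right)} - 13\right) = 73 \left(\left(7 - \frac{10}{-4}\right) - 13\right) = 73 \left(\left(7 - - \frac{5}{2}\right) - 13\right) = 73 \left(\left(7 + \frac{5}{2}\right) - 13\right) = 73 \left(\frac{19}{2} - 13\right) = 73 \left(- \frac{7}{2}\right) = - \frac{511}{2}$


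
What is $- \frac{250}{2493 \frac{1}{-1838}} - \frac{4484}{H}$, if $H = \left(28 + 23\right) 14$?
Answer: $\frac{52817398}{296667} \approx 178.04$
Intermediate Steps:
$H = 714$ ($H = 51 \cdot 14 = 714$)
$- \frac{250}{2493 \frac{1}{-1838}} - \frac{4484}{H} = - \frac{250}{2493 \frac{1}{-1838}} - \frac{4484}{714} = - \frac{250}{2493 \left(- \frac{1}{1838}\right)} - \frac{2242}{357} = - \frac{250}{- \frac{2493}{1838}} - \frac{2242}{357} = \left(-250\right) \left(- \frac{1838}{2493}\right) - \frac{2242}{357} = \frac{459500}{2493} - \frac{2242}{357} = \frac{52817398}{296667}$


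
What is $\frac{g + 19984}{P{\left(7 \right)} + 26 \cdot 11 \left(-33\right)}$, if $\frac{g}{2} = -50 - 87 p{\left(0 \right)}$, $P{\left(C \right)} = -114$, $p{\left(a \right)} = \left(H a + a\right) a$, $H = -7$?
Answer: $- \frac{1657}{796} \approx -2.0817$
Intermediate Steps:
$p{\left(a \right)} = - 6 a^{2}$ ($p{\left(a \right)} = \left(- 7 a + a\right) a = - 6 a a = - 6 a^{2}$)
$g = -100$ ($g = 2 \left(-50 - 87 \left(- 6 \cdot 0^{2}\right)\right) = 2 \left(-50 - 87 \left(\left(-6\right) 0\right)\right) = 2 \left(-50 - 0\right) = 2 \left(-50 + 0\right) = 2 \left(-50\right) = -100$)
$\frac{g + 19984}{P{\left(7 \right)} + 26 \cdot 11 \left(-33\right)} = \frac{-100 + 19984}{-114 + 26 \cdot 11 \left(-33\right)} = \frac{19884}{-114 + 286 \left(-33\right)} = \frac{19884}{-114 - 9438} = \frac{19884}{-9552} = 19884 \left(- \frac{1}{9552}\right) = - \frac{1657}{796}$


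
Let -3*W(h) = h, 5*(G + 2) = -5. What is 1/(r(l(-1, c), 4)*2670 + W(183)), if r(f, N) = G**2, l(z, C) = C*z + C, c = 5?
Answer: 1/23969 ≈ 4.1721e-5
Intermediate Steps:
G = -3 (G = -2 + (1/5)*(-5) = -2 - 1 = -3)
W(h) = -h/3
l(z, C) = C + C*z
r(f, N) = 9 (r(f, N) = (-3)**2 = 9)
1/(r(l(-1, c), 4)*2670 + W(183)) = 1/(9*2670 - 1/3*183) = 1/(24030 - 61) = 1/23969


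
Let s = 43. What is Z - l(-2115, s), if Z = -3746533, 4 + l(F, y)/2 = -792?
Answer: -3744941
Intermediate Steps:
l(F, y) = -1592 (l(F, y) = -8 + 2*(-792) = -8 - 1584 = -1592)
Z - l(-2115, s) = -3746533 - 1*(-1592) = -3746533 + 1592 = -3744941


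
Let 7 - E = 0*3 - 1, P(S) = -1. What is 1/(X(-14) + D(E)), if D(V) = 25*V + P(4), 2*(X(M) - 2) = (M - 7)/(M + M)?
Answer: 8/1611 ≈ 0.0049659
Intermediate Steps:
X(M) = 2 + (-7 + M)/(4*M) (X(M) = 2 + ((M - 7)/(M + M))/2 = 2 + ((-7 + M)/((2*M)))/2 = 2 + ((-7 + M)*(1/(2*M)))/2 = 2 + ((-7 + M)/(2*M))/2 = 2 + (-7 + M)/(4*M))
E = 8 (E = 7 - (0*3 - 1) = 7 - (0 - 1) = 7 - 1*(-1) = 7 + 1 = 8)
D(V) = -1 + 25*V (D(V) = 25*V - 1 = -1 + 25*V)
1/(X(-14) + D(E)) = 1/((¼)*(-7 + 9*(-14))/(-14) + (-1 + 25*8)) = 1/((¼)*(-1/14)*(-7 - 126) + (-1 + 200)) = 1/((¼)*(-1/14)*(-133) + 199) = 1/(19/8 + 199) = 1/(1611/8) = 8/1611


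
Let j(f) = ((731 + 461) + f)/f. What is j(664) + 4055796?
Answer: 336631300/83 ≈ 4.0558e+6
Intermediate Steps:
j(f) = (1192 + f)/f
j(664) + 4055796 = (1192 + 664)/664 + 4055796 = (1/664)*1856 + 4055796 = 232/83 + 4055796 = 336631300/83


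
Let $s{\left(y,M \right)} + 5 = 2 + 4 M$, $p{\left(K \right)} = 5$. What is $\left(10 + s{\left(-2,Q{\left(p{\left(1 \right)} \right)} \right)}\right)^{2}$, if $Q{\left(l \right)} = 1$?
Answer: $121$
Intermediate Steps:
$s{\left(y,M \right)} = -3 + 4 M$ ($s{\left(y,M \right)} = -5 + \left(2 + 4 M\right) = -3 + 4 M$)
$\left(10 + s{\left(-2,Q{\left(p{\left(1 \right)} \right)} \right)}\right)^{2} = \left(10 + \left(-3 + 4 \cdot 1\right)\right)^{2} = \left(10 + \left(-3 + 4\right)\right)^{2} = \left(10 + 1\right)^{2} = 11^{2} = 121$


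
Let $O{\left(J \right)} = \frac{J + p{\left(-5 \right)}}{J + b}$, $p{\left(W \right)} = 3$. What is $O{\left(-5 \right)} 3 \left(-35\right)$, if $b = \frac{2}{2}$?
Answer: $- \frac{105}{2} \approx -52.5$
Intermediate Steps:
$b = 1$ ($b = 2 \cdot \frac{1}{2} = 1$)
$O{\left(J \right)} = \frac{3 + J}{1 + J}$ ($O{\left(J \right)} = \frac{J + 3}{J + 1} = \frac{3 + J}{1 + J}$)
$O{\left(-5 \right)} 3 \left(-35\right) = \frac{3 - 5}{1 - 5} \cdot 3 \left(-35\right) = \frac{1}{-4} \left(-2\right) 3 \left(-35\right) = \left(- \frac{1}{4}\right) \left(-2\right) 3 \left(-35\right) = \frac{1}{2} \cdot 3 \left(-35\right) = \frac{3}{2} \left(-35\right) = - \frac{105}{2}$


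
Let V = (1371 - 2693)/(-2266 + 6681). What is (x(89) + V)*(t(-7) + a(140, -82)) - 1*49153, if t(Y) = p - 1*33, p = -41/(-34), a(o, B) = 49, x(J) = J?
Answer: -1429852645/30022 ≈ -47627.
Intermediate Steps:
p = 41/34 (p = -41*(-1/34) = 41/34 ≈ 1.2059)
t(Y) = -1081/34 (t(Y) = 41/34 - 1*33 = 41/34 - 33 = -1081/34)
V = -1322/4415 ≈ -0.29943
(x(89) + V)*(t(-7) + a(140, -82)) - 1*49153 = (89 - 1322/4415)*(-1081/34 + 49) - 1*49153 = (391613/4415)*(585/34) - 49153 = 45818721/30022 - 49153 = -1429852645/30022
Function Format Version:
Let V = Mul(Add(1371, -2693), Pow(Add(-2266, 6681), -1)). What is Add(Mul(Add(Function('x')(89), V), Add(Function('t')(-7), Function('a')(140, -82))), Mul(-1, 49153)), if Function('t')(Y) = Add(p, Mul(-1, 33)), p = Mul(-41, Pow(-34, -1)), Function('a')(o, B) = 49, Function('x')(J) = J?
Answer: Rational(-1429852645, 30022) ≈ -47627.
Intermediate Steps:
p = Rational(41, 34) (p = Mul(-41, Rational(-1, 34)) = Rational(41, 34) ≈ 1.2059)
Function('t')(Y) = Rational(-1081, 34) (Function('t')(Y) = Add(Rational(41, 34), Mul(-1, 33)) = Add(Rational(41, 34), -33) = Rational(-1081, 34))
V = Rational(-1322, 4415) (V = Mul(-1322, Pow(4415, -1)) = Mul(-1322, Rational(1, 4415)) = Rational(-1322, 4415) ≈ -0.29943)
Add(Mul(Add(Function('x')(89), V), Add(Function('t')(-7), Function('a')(140, -82))), Mul(-1, 49153)) = Add(Mul(Add(89, Rational(-1322, 4415)), Add(Rational(-1081, 34), 49)), Mul(-1, 49153)) = Add(Mul(Rational(391613, 4415), Rational(585, 34)), -49153) = Add(Rational(45818721, 30022), -49153) = Rational(-1429852645, 30022)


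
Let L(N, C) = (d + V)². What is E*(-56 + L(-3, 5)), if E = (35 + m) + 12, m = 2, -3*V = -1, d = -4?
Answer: -18767/9 ≈ -2085.2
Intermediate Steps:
V = ⅓ (V = -⅓*(-1) = ⅓ ≈ 0.33333)
E = 49 (E = (35 + 2) + 12 = 37 + 12 = 49)
L(N, C) = 121/9 (L(N, C) = (-4 + ⅓)² = (-11/3)² = 121/9)
E*(-56 + L(-3, 5)) = 49*(-56 + 121/9) = 49*(-383/9) = -18767/9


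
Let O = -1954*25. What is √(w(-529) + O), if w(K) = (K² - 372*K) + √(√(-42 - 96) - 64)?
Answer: √(427779 + √(-64 + I*√138)) ≈ 654.05 + 0.006*I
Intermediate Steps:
O = -48850
w(K) = K² + √(-64 + I*√138) - 372*K (w(K) = (K² - 372*K) + √(√(-138) - 64) = (K² - 372*K) + √(I*√138 - 64) = (K² - 372*K) + √(-64 + I*√138) = K² + √(-64 + I*√138) - 372*K)
√(w(-529) + O) = √(((-529)² + √(-64 + I*√138) - 372*(-529)) - 48850) = √((279841 + √(-64 + I*√138) + 196788) - 48850) = √((476629 + √(-64 + I*√138)) - 48850) = √(427779 + √(-64 + I*√138))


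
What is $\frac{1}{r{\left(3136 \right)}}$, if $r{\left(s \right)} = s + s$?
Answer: $\frac{1}{6272} \approx 0.00015944$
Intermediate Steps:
$r{\left(s \right)} = 2 s$
$\frac{1}{r{\left(3136 \right)}} = \frac{1}{2 \cdot 3136} = \frac{1}{6272}$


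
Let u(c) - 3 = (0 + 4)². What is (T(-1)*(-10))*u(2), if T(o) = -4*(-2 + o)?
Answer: -2280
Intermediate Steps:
u(c) = 19 (u(c) = 3 + (0 + 4)² = 3 + 4² = 3 + 16 = 19)
T(o) = 8 - 4*o
(T(-1)*(-10))*u(2) = ((8 - 4*(-1))*(-10))*19 = ((8 + 4)*(-10))*19 = (12*(-10))*19 = -120*19 = -2280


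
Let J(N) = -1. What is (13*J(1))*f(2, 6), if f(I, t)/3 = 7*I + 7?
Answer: -819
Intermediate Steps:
f(I, t) = 21 + 21*I (f(I, t) = 3*(7*I + 7) = 3*(7 + 7*I) = 21 + 21*I)
(13*J(1))*f(2, 6) = (13*(-1))*(21 + 21*2) = -13*(21 + 42) = -13*63 = -819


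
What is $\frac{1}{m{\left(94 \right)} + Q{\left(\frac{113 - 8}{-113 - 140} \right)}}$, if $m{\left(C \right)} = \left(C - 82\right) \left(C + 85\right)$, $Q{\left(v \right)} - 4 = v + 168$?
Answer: $\frac{253}{586855} \approx 0.00043111$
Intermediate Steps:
$Q{\left(v \right)} = 172 + v$ ($Q{\left(v \right)} = 4 + \left(v + 168\right) = 4 + \left(168 + v\right) = 172 + v$)
$m{\left(C \right)} = \left(-82 + C\right) \left(85 + C\right)$
$\frac{1}{m{\left(94 \right)} + Q{\left(\frac{113 - 8}{-113 - 140} \right)}} = \frac{1}{\left(-6970 + 94^{2} + 3 \cdot 94\right) + \left(172 + \frac{113 - 8}{-113 - 140}\right)} = \frac{1}{\left(-6970 + 8836 + 282\right) + \left(172 + \frac{105}{-253}\right)} = \frac{1}{2148 + \left(172 + 105 \left(- \frac{1}{253}\right)\right)} = \frac{1}{2148 + \left(172 - \frac{105}{253}\right)} = \frac{1}{2148 + \frac{43411}{253}} = \frac{1}{\frac{586855}{253}} = \frac{253}{586855}$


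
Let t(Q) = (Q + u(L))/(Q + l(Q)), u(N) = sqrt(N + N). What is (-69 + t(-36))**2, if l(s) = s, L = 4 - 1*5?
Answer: (4932 + I*sqrt(2))**2/5184 ≈ 4692.3 + 2.6909*I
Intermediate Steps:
L = -1 (L = 4 - 5 = -1)
u(N) = sqrt(2)*sqrt(N) (u(N) = sqrt(2*N) = sqrt(2)*sqrt(N))
t(Q) = (Q + I*sqrt(2))/(2*Q) (t(Q) = (Q + sqrt(2)*sqrt(-1))/(Q + Q) = (Q + sqrt(2)*I)/((2*Q)) = (Q + I*sqrt(2))*(1/(2*Q)) = (Q + I*sqrt(2))/(2*Q))
(-69 + t(-36))**2 = (-69 + (1/2)*(-36 + I*sqrt(2))/(-36))**2 = (-69 + (1/2)*(-1/36)*(-36 + I*sqrt(2)))**2 = (-69 + (1/2 - I*sqrt(2)/72))**2 = (-137/2 - I*sqrt(2)/72)**2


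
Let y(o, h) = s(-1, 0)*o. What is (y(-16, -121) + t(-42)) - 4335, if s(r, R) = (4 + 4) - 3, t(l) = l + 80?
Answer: -4377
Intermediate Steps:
t(l) = 80 + l
s(r, R) = 5 (s(r, R) = 8 - 3 = 5)
y(o, h) = 5*o
(y(-16, -121) + t(-42)) - 4335 = (5*(-16) + (80 - 42)) - 4335 = (-80 + 38) - 4335 = -42 - 4335 = -4377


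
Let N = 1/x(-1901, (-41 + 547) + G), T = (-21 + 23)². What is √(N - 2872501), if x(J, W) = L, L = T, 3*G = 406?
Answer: 3*I*√1276667/2 ≈ 1694.8*I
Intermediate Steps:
G = 406/3 (G = (⅓)*406 = 406/3 ≈ 135.33)
T = 4 (T = 2² = 4)
L = 4
x(J, W) = 4
N = ¼ (N = 1/4 = ¼ ≈ 0.25000)
√(N - 2872501) = √(¼ - 2872501) = √(-11490003/4) = 3*I*√1276667/2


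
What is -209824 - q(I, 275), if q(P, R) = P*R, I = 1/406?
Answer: -85188819/406 ≈ -2.0982e+5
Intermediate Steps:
I = 1/406 ≈ 0.0024631
-209824 - q(I, 275) = -209824 - 275/406 = -85188819/406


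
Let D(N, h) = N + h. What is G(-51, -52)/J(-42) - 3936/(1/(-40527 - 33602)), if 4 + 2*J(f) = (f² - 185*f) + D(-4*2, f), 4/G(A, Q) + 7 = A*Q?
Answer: 914507471512801/3134325 ≈ 2.9177e+8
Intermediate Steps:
G(A, Q) = 4/(-7 + A*Q)
J(f) = -6 + f²/2 - 92*f (J(f) = -2 + ((f² - 185*f) + (-4*2 + f))/2 = -2 + ((f² - 185*f) + (-8 + f))/2 = -2 + (-8 + f² - 184*f)/2 = -2 + (-4 + f²/2 - 92*f) = -6 + f²/2 - 92*f)
G(-51, -52)/J(-42) - 3936/(1/(-40527 - 33602)) = (4/(-7 - 51*(-52)))/(-6 + (½)*(-42)² - 92*(-42)) - 3936/(1/(-40527 - 33602)) = (4/(-7 + 2652))/(-6 + (½)*1764 + 3864) - 3936/(1/(-74129)) = (4/2645)/(-6 + 882 + 3864) - 3936/(-1/74129) = (4*(1/2645))/4740 - 3936*(-74129) = (4/2645)*(1/4740) + 291771744 = 1/3134325 + 291771744 = 914507471512801/3134325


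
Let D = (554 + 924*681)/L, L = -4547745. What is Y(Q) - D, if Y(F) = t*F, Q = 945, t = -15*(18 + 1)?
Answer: -1224820792327/4547745 ≈ -2.6933e+5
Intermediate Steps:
t = -285 (t = -15*19 = -285)
Y(F) = -285*F
D = -629798/4547745 (D = (554 + 924*681)/(-4547745) = (554 + 629244)*(-1/4547745) = 629798*(-1/4547745) = -629798/4547745 ≈ -0.13849)
Y(Q) - D = -285*945 - 1*(-629798/4547745) = -269325 + 629798/4547745 = -1224820792327/4547745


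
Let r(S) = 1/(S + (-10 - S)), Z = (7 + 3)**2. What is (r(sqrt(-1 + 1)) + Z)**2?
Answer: 998001/100 ≈ 9980.0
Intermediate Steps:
Z = 100 (Z = 10**2 = 100)
r(S) = -1/10 (r(S) = 1/(-10) = -1/10)
(r(sqrt(-1 + 1)) + Z)**2 = (-1/10 + 100)**2 = (999/10)**2 = 998001/100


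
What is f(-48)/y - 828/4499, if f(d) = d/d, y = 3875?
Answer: -3204001/17433625 ≈ -0.18378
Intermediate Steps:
f(d) = 1
f(-48)/y - 828/4499 = 1/3875 - 828/4499 = -3204001/17433625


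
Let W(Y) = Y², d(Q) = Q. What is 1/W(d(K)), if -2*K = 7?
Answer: 4/49 ≈ 0.081633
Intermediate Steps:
K = -7/2 (K = -½*7 = -7/2 ≈ -3.5000)
1/W(d(K)) = 1/((-7/2)²) = 1/(49/4) = 4/49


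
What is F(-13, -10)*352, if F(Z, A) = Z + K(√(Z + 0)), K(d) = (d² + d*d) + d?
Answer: -13728 + 352*I*√13 ≈ -13728.0 + 1269.2*I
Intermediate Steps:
K(d) = d + 2*d² (K(d) = (d² + d²) + d = 2*d² + d = d + 2*d²)
F(Z, A) = Z + √Z*(1 + 2*√Z) (F(Z, A) = Z + √(Z + 0)*(1 + 2*√(Z + 0)) = Z + √Z*(1 + 2*√Z))
F(-13, -10)*352 = (√(-13) + 3*(-13))*352 = (I*√13 - 39)*352 = (-39 + I*√13)*352 = -13728 + 352*I*√13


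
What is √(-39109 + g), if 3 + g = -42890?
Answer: I*√82002 ≈ 286.36*I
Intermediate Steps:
g = -42893 (g = -3 - 42890 = -42893)
√(-39109 + g) = √(-39109 - 42893) = √(-82002) = I*√82002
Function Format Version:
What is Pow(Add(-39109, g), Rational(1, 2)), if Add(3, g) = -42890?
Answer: Mul(I, Pow(82002, Rational(1, 2))) ≈ Mul(286.36, I)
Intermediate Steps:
g = -42893 (g = Add(-3, -42890) = -42893)
Pow(Add(-39109, g), Rational(1, 2)) = Pow(Add(-39109, -42893), Rational(1, 2)) = Pow(-82002, Rational(1, 2)) = Mul(I, Pow(82002, Rational(1, 2)))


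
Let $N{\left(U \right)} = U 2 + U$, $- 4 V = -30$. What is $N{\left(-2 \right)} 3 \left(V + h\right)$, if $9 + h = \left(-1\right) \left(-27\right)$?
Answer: $-459$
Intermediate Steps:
$V = \frac{15}{2}$ ($V = \left(- \frac{1}{4}\right) \left(-30\right) = \frac{15}{2} \approx 7.5$)
$N{\left(U \right)} = 3 U$ ($N{\left(U \right)} = 2 U + U = 3 U$)
$h = 18$ ($h = -9 - -27 = -9 + 27 = 18$)
$N{\left(-2 \right)} 3 \left(V + h\right) = 3 \left(-2\right) 3 \left(\frac{15}{2} + 18\right) = \left(-6\right) 3 \cdot \frac{51}{2} = \left(-18\right) \frac{51}{2} = -459$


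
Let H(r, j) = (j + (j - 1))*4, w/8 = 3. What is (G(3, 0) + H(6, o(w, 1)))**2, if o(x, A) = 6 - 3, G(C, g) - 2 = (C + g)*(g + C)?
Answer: 961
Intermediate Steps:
w = 24 (w = 8*3 = 24)
G(C, g) = 2 + (C + g)**2 (G(C, g) = 2 + (C + g)*(g + C) = 2 + (C + g)*(C + g) = 2 + (C + g)**2)
o(x, A) = 3
H(r, j) = -4 + 8*j (H(r, j) = (j + (-1 + j))*4 = (-1 + 2*j)*4 = -4 + 8*j)
(G(3, 0) + H(6, o(w, 1)))**2 = ((2 + (3 + 0)**2) + (-4 + 8*3))**2 = ((2 + 3**2) + (-4 + 24))**2 = ((2 + 9) + 20)**2 = (11 + 20)**2 = 31**2 = 961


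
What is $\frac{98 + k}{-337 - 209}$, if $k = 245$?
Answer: $- \frac{49}{78} \approx -0.62821$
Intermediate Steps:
$\frac{98 + k}{-337 - 209} = \frac{98 + 245}{-337 - 209} = \frac{343}{-546} = 343 \left(- \frac{1}{546}\right) = - \frac{49}{78}$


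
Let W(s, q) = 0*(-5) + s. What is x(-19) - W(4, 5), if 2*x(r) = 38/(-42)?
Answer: -187/42 ≈ -4.4524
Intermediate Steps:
W(s, q) = s (W(s, q) = 0 + s = s)
x(r) = -19/42 (x(r) = (38/(-42))/2 = (38*(-1/42))/2 = (1/2)*(-19/21) = -19/42)
x(-19) - W(4, 5) = -19/42 - 1*4 = -19/42 - 4 = -187/42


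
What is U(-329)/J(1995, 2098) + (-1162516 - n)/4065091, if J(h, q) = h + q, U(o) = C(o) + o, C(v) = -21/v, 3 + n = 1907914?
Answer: -653507419277/782005620761 ≈ -0.83568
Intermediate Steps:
n = 1907911 (n = -3 + 1907914 = 1907911)
U(o) = o - 21/o (U(o) = -21/o + o = o - 21/o)
U(-329)/J(1995, 2098) + (-1162516 - n)/4065091 = (-329 - 21/(-329))/(1995 + 2098) + (-1162516 - 1*1907911)/4065091 = (-329 - 21*(-1/329))/4093 + (-1162516 - 1907911)*(1/4065091) = (-329 + 3/47)*(1/4093) - 3070427*1/4065091 = -15460/47*1/4093 - 3070427/4065091 = -15460/192371 - 3070427/4065091 = -653507419277/782005620761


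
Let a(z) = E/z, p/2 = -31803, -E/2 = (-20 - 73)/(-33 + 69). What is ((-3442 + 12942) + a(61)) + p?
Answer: -19802765/366 ≈ -54106.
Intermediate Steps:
E = 31/6 (E = -2*(-20 - 73)/(-33 + 69) = -(-186)/36 = -2*(-31/12) = 31/6 ≈ 5.1667)
p = -63606 (p = 2*(-31803) = -63606)
a(z) = 31/(6*z)
((-3442 + 12942) + a(61)) + p = ((-3442 + 12942) + (31/6)/61) - 63606 = (9500 + (31/6)*(1/61)) - 63606 = (9500 + 31/366) - 63606 = 3477031/366 - 63606 = -19802765/366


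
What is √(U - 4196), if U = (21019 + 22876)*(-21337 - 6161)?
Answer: I*√1207028906 ≈ 34742.0*I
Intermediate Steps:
U = -1207024710 (U = 43895*(-27498) = -1207024710)
√(U - 4196) = √(-1207024710 - 4196) = √(-1207028906) = I*√1207028906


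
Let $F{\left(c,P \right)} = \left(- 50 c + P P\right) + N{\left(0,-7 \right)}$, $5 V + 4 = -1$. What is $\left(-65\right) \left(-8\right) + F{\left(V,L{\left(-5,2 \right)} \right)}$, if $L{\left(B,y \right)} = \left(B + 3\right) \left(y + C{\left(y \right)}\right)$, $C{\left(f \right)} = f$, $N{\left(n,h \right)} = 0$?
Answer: $634$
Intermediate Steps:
$V = -1$ ($V = - \frac{4}{5} + \frac{1}{5} \left(-1\right) = - \frac{4}{5} - \frac{1}{5} = -1$)
$L{\left(B,y \right)} = 2 y \left(3 + B\right)$ ($L{\left(B,y \right)} = \left(B + 3\right) \left(y + y\right) = \left(3 + B\right) 2 y = 2 y \left(3 + B\right)$)
$F{\left(c,P \right)} = P^{2} - 50 c$ ($F{\left(c,P \right)} = \left(- 50 c + P P\right) + 0 = \left(- 50 c + P^{2}\right) + 0 = \left(P^{2} - 50 c\right) + 0 = P^{2} - 50 c$)
$\left(-65\right) \left(-8\right) + F{\left(V,L{\left(-5,2 \right)} \right)} = \left(-65\right) \left(-8\right) - \left(-50 - \left(2 \cdot 2 \left(3 - 5\right)\right)^{2}\right) = 520 + \left(\left(2 \cdot 2 \left(-2\right)\right)^{2} + 50\right) = 520 + \left(\left(-8\right)^{2} + 50\right) = 520 + \left(64 + 50\right) = 520 + 114 = 634$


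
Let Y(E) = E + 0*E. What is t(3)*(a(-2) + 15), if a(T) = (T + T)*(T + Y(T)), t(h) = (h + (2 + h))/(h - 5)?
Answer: -124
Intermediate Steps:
Y(E) = E (Y(E) = E + 0 = E)
t(h) = (2 + 2*h)/(-5 + h)
a(T) = 4*T² (a(T) = (T + T)*(T + T) = (2*T)*(2*T) = 4*T²)
t(3)*(a(-2) + 15) = (2*(1 + 3)/(-5 + 3))*(4*(-2)² + 15) = (2*4/(-2))*(4*4 + 15) = (2*(-½)*4)*(16 + 15) = -4*31 = -124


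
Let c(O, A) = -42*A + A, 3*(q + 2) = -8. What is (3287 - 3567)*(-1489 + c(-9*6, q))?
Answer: 1090040/3 ≈ 3.6335e+5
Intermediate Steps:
q = -14/3 (q = -2 + (⅓)*(-8) = -2 - 8/3 = -14/3 ≈ -4.6667)
c(O, A) = -41*A
(3287 - 3567)*(-1489 + c(-9*6, q)) = (3287 - 3567)*(-1489 - 41*(-14/3)) = -280*(-1489 + 574/3) = -280*(-3893/3) = 1090040/3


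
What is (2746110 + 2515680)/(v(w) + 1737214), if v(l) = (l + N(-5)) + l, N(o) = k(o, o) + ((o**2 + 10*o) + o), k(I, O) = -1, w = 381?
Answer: 350786/115863 ≈ 3.0276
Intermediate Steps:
N(o) = -1 + o**2 + 11*o (N(o) = -1 + ((o**2 + 10*o) + o) = -1 + (o**2 + 11*o) = -1 + o**2 + 11*o)
v(l) = -31 + 2*l (v(l) = (l + (-1 + (-5)**2 + 11*(-5))) + l = (l + (-1 + 25 - 55)) + l = (l - 31) + l = (-31 + l) + l = -31 + 2*l)
(2746110 + 2515680)/(v(w) + 1737214) = (2746110 + 2515680)/((-31 + 2*381) + 1737214) = 5261790/((-31 + 762) + 1737214) = 5261790/(731 + 1737214) = 5261790/1737945 = 5261790*(1/1737945) = 350786/115863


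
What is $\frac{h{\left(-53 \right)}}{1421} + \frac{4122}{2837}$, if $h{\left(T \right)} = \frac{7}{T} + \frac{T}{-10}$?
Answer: $\frac{3112172403}{2136629810} \approx 1.4566$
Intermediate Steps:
$h{\left(T \right)} = \frac{7}{T} - \frac{T}{10}$ ($h{\left(T \right)} = \frac{7}{T} + T \left(- \frac{1}{10}\right) = \frac{7}{T} - \frac{T}{10}$)
$\frac{h{\left(-53 \right)}}{1421} + \frac{4122}{2837} = \frac{\frac{7}{-53} - - \frac{53}{10}}{1421} + \frac{4122}{2837} = \left(7 \left(- \frac{1}{53}\right) + \frac{53}{10}\right) \frac{1}{1421} + 4122 \cdot \frac{1}{2837} = \left(- \frac{7}{53} + \frac{53}{10}\right) \frac{1}{1421} + \frac{4122}{2837} = \frac{2739}{530} \cdot \frac{1}{1421} + \frac{4122}{2837} = \frac{2739}{753130} + \frac{4122}{2837} = \frac{3112172403}{2136629810}$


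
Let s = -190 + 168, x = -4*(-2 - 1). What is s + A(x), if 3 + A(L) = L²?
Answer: 119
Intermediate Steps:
x = 12 (x = -4*(-3) = 12)
s = -22
A(L) = -3 + L²
s + A(x) = -22 + (-3 + 12²) = -22 + (-3 + 144) = -22 + 141 = 119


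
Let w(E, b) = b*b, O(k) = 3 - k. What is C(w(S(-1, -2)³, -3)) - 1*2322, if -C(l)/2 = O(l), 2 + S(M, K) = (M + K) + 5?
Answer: -2310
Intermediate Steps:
S(M, K) = 3 + K + M (S(M, K) = -2 + ((M + K) + 5) = -2 + ((K + M) + 5) = -2 + (5 + K + M) = 3 + K + M)
w(E, b) = b²
C(l) = -6 + 2*l (C(l) = -2*(3 - l) = -6 + 2*l)
C(w(S(-1, -2)³, -3)) - 1*2322 = (-6 + 2*(-3)²) - 1*2322 = (-6 + 2*9) - 2322 = (-6 + 18) - 2322 = 12 - 2322 = -2310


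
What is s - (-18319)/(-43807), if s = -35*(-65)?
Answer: 99642606/43807 ≈ 2274.6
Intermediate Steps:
s = 2275
s - (-18319)/(-43807) = 2275 - (-18319)/(-43807) = 2275 - (-18319)*(-1)/43807 = 2275 - 1*18319/43807 = 2275 - 18319/43807 = 99642606/43807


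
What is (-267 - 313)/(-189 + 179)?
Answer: 58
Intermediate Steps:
(-267 - 313)/(-189 + 179) = -580/(-10) = -580*(-⅒) = 58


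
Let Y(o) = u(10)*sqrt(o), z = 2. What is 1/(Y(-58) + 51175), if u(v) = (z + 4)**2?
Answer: 51175/2618955793 - 36*I*sqrt(58)/2618955793 ≈ 1.954e-5 - 1.0469e-7*I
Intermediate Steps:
u(v) = 36 (u(v) = (2 + 4)**2 = 6**2 = 36)
Y(o) = 36*sqrt(o)
1/(Y(-58) + 51175) = 1/(36*sqrt(-58) + 51175) = 1/(36*(I*sqrt(58)) + 51175) = 1/(36*I*sqrt(58) + 51175) = 1/(51175 + 36*I*sqrt(58))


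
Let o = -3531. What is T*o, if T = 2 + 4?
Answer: -21186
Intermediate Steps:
T = 6
T*o = 6*(-3531) = -21186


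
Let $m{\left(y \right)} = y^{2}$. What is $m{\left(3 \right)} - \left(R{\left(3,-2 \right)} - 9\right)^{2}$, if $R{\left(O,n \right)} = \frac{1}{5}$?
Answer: $- \frac{1711}{25} \approx -68.44$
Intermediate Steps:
$R{\left(O,n \right)} = \frac{1}{5}$
$m{\left(3 \right)} - \left(R{\left(3,-2 \right)} - 9\right)^{2} = 3^{2} - \left(\frac{1}{5} - 9\right)^{2} = 9 - \left(- \frac{44}{5}\right)^{2} = 9 - \frac{1936}{25} = - \frac{1711}{25}$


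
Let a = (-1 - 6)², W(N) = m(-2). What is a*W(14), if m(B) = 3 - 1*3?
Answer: 0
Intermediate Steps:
m(B) = 0 (m(B) = 3 - 3 = 0)
W(N) = 0
a = 49 (a = (-7)² = 49)
a*W(14) = 49*0 = 0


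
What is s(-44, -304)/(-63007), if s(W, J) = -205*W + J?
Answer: -8716/63007 ≈ -0.13833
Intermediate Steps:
s(W, J) = J - 205*W
s(-44, -304)/(-63007) = (-304 - 205*(-44))/(-63007) = (-304 + 9020)*(-1/63007) = 8716*(-1/63007) = -8716/63007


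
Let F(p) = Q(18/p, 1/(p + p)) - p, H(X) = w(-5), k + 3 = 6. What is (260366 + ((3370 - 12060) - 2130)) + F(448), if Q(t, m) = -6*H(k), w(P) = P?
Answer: 249128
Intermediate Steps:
k = 3 (k = -3 + 6 = 3)
H(X) = -5
Q(t, m) = 30 (Q(t, m) = -6*(-5) = 30)
F(p) = 30 - p
(260366 + ((3370 - 12060) - 2130)) + F(448) = (260366 + ((3370 - 12060) - 2130)) + (30 - 1*448) = (260366 + (-8690 - 2130)) + (30 - 448) = (260366 - 10820) - 418 = 249546 - 418 = 249128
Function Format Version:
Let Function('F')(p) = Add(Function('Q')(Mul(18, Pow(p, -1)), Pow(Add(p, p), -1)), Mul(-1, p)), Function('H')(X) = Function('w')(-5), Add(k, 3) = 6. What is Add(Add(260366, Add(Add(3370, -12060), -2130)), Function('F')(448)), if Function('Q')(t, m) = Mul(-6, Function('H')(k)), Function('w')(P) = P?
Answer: 249128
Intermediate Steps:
k = 3 (k = Add(-3, 6) = 3)
Function('H')(X) = -5
Function('Q')(t, m) = 30 (Function('Q')(t, m) = Mul(-6, -5) = 30)
Function('F')(p) = Add(30, Mul(-1, p))
Add(Add(260366, Add(Add(3370, -12060), -2130)), Function('F')(448)) = Add(Add(260366, Add(Add(3370, -12060), -2130)), Add(30, Mul(-1, 448))) = Add(Add(260366, Add(-8690, -2130)), Add(30, -448)) = Add(Add(260366, -10820), -418) = Add(249546, -418) = 249128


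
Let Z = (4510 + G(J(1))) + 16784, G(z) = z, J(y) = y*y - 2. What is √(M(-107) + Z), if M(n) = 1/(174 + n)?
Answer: 2*√23896086/67 ≈ 145.92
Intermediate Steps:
J(y) = -2 + y² (J(y) = y² - 2 = -2 + y²)
Z = 21293 (Z = (4510 + (-2 + 1²)) + 16784 = (4510 + (-2 + 1)) + 16784 = (4510 - 1) + 16784 = 4509 + 16784 = 21293)
√(M(-107) + Z) = √(1/(174 - 107) + 21293) = √(1/67 + 21293) = √(1426632/67) = 2*√23896086/67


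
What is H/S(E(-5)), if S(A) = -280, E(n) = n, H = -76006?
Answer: 5429/20 ≈ 271.45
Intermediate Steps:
H/S(E(-5)) = -76006/(-280) = -76006*(-1/280) = 5429/20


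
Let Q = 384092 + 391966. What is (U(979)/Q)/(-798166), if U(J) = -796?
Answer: 199/154855777407 ≈ 1.2851e-9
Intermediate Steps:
Q = 776058
(U(979)/Q)/(-798166) = -796/776058/(-798166) = -796*1/776058*(-1/798166) = -398/388029*(-1/798166) = 199/154855777407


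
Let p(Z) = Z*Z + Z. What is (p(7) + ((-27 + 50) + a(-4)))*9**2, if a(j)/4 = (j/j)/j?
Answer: 6318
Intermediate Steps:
a(j) = 4/j (a(j) = 4*((j/j)/j) = 4*(1/j) = 4/j)
p(Z) = Z + Z**2 (p(Z) = Z**2 + Z = Z + Z**2)
(p(7) + ((-27 + 50) + a(-4)))*9**2 = (7*(1 + 7) + ((-27 + 50) + 4/(-4)))*9**2 = (7*8 + (23 + 4*(-1/4)))*81 = (56 + (23 - 1))*81 = (56 + 22)*81 = 78*81 = 6318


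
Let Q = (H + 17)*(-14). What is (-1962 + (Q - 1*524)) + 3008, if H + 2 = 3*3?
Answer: 186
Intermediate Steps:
H = 7 (H = -2 + 3*3 = -2 + 9 = 7)
Q = -336 (Q = (7 + 17)*(-14) = 24*(-14) = -336)
(-1962 + (Q - 1*524)) + 3008 = (-1962 + (-336 - 1*524)) + 3008 = (-1962 + (-336 - 524)) + 3008 = (-1962 - 860) + 3008 = -2822 + 3008 = 186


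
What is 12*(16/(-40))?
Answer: -24/5 ≈ -4.8000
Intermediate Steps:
12*(16/(-40)) = 12*(16*(-1/40)) = 12*(-2/5) = -24/5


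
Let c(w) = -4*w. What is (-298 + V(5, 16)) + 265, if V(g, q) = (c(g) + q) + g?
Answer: -32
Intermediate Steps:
V(g, q) = q - 3*g (V(g, q) = (-4*g + q) + g = (q - 4*g) + g = q - 3*g)
(-298 + V(5, 16)) + 265 = (-298 + (16 - 3*5)) + 265 = (-298 + (16 - 15)) + 265 = (-298 + 1) + 265 = -297 + 265 = -32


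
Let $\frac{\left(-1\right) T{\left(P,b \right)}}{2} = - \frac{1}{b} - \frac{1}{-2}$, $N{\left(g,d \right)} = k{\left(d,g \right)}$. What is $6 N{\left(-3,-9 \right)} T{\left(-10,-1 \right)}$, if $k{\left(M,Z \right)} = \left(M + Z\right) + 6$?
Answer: $108$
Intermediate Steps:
$k{\left(M,Z \right)} = 6 + M + Z$
$N{\left(g,d \right)} = 6 + d + g$
$T{\left(P,b \right)} = -1 + \frac{2}{b}$ ($T{\left(P,b \right)} = - 2 \left(- \frac{1}{b} - \frac{1}{-2}\right) = - 2 \left(- \frac{1}{b} - - \frac{1}{2}\right) = - 2 \left(- \frac{1}{b} + \frac{1}{2}\right) = - 2 \left(\frac{1}{2} - \frac{1}{b}\right) = -1 + \frac{2}{b}$)
$6 N{\left(-3,-9 \right)} T{\left(-10,-1 \right)} = 6 \left(6 - 9 - 3\right) \frac{2 - -1}{-1} = 6 \left(-6\right) \left(- (2 + 1)\right) = - 36 \left(\left(-1\right) 3\right) = \left(-36\right) \left(-3\right) = 108$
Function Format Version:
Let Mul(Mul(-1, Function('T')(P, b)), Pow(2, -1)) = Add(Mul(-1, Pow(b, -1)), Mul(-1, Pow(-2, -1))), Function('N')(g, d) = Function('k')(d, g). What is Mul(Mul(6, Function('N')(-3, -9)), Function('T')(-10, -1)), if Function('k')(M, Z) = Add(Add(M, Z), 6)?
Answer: 108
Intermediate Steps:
Function('k')(M, Z) = Add(6, M, Z)
Function('N')(g, d) = Add(6, d, g)
Function('T')(P, b) = Add(-1, Mul(2, Pow(b, -1))) (Function('T')(P, b) = Mul(-2, Add(Mul(-1, Pow(b, -1)), Mul(-1, Pow(-2, -1)))) = Mul(-2, Add(Mul(-1, Pow(b, -1)), Mul(-1, Rational(-1, 2)))) = Mul(-2, Add(Mul(-1, Pow(b, -1)), Rational(1, 2))) = Mul(-2, Add(Rational(1, 2), Mul(-1, Pow(b, -1)))) = Add(-1, Mul(2, Pow(b, -1))))
Mul(Mul(6, Function('N')(-3, -9)), Function('T')(-10, -1)) = Mul(Mul(6, Add(6, -9, -3)), Mul(Pow(-1, -1), Add(2, Mul(-1, -1)))) = Mul(Mul(6, -6), Mul(-1, Add(2, 1))) = Mul(-36, Mul(-1, 3)) = Mul(-36, -3) = 108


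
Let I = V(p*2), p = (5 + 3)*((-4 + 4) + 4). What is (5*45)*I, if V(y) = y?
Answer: 14400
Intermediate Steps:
p = 32 (p = 8*(0 + 4) = 8*4 = 32)
I = 64 (I = 32*2 = 64)
(5*45)*I = (5*45)*64 = 225*64 = 14400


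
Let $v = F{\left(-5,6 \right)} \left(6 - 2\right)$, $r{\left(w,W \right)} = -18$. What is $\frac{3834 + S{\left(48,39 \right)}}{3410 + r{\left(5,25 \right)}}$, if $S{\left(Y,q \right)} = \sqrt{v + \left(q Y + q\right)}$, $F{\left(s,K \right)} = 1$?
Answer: $\frac{1917}{1696} + \frac{\sqrt{1915}}{3392} \approx 1.1432$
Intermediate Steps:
$v = 4$ ($v = 1 \left(6 - 2\right) = 1 \cdot 4 = 4$)
$S{\left(Y,q \right)} = \sqrt{4 + q + Y q}$ ($S{\left(Y,q \right)} = \sqrt{4 + \left(q Y + q\right)} = \sqrt{4 + \left(Y q + q\right)} = \sqrt{4 + \left(q + Y q\right)} = \sqrt{4 + q + Y q}$)
$\frac{3834 + S{\left(48,39 \right)}}{3410 + r{\left(5,25 \right)}} = \frac{3834 + \sqrt{4 + 39 + 48 \cdot 39}}{3410 - 18} = \frac{3834 + \sqrt{4 + 39 + 1872}}{3392} = \left(3834 + \sqrt{1915}\right) \frac{1}{3392} = \frac{1917}{1696} + \frac{\sqrt{1915}}{3392}$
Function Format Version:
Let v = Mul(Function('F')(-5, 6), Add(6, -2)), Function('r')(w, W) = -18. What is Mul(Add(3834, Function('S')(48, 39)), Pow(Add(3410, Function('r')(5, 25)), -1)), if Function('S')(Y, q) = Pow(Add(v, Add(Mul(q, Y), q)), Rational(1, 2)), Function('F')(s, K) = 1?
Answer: Add(Rational(1917, 1696), Mul(Rational(1, 3392), Pow(1915, Rational(1, 2)))) ≈ 1.1432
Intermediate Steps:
v = 4 (v = Mul(1, Add(6, -2)) = Mul(1, 4) = 4)
Function('S')(Y, q) = Pow(Add(4, q, Mul(Y, q)), Rational(1, 2)) (Function('S')(Y, q) = Pow(Add(4, Add(Mul(q, Y), q)), Rational(1, 2)) = Pow(Add(4, Add(Mul(Y, q), q)), Rational(1, 2)) = Pow(Add(4, Add(q, Mul(Y, q))), Rational(1, 2)) = Pow(Add(4, q, Mul(Y, q)), Rational(1, 2)))
Mul(Add(3834, Function('S')(48, 39)), Pow(Add(3410, Function('r')(5, 25)), -1)) = Mul(Add(3834, Pow(Add(4, 39, Mul(48, 39)), Rational(1, 2))), Pow(Add(3410, -18), -1)) = Mul(Add(3834, Pow(Add(4, 39, 1872), Rational(1, 2))), Pow(3392, -1)) = Mul(Add(3834, Pow(1915, Rational(1, 2))), Rational(1, 3392)) = Add(Rational(1917, 1696), Mul(Rational(1, 3392), Pow(1915, Rational(1, 2))))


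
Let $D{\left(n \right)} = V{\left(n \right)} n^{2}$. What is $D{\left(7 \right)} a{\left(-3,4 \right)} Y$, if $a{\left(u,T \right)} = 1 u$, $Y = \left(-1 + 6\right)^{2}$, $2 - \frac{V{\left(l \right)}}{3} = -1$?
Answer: $-33075$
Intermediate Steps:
$V{\left(l \right)} = 9$ ($V{\left(l \right)} = 6 - -3 = 6 + 3 = 9$)
$Y = 25$ ($Y = 5^{2} = 25$)
$a{\left(u,T \right)} = u$
$D{\left(n \right)} = 9 n^{2}$
$D{\left(7 \right)} a{\left(-3,4 \right)} Y = 9 \cdot 7^{2} \left(-3\right) 25 = 9 \cdot 49 \left(-3\right) 25 = 441 \left(-3\right) 25 = \left(-1323\right) 25 = -33075$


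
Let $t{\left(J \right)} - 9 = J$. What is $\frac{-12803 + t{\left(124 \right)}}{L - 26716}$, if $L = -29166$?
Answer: $\frac{6335}{27941} \approx 0.22673$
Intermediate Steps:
$t{\left(J \right)} = 9 + J$
$\frac{-12803 + t{\left(124 \right)}}{L - 26716} = \frac{-12803 + \left(9 + 124\right)}{-29166 - 26716} = \frac{-12803 + 133}{-55882} = \left(-12670\right) \left(- \frac{1}{55882}\right) = \frac{6335}{27941}$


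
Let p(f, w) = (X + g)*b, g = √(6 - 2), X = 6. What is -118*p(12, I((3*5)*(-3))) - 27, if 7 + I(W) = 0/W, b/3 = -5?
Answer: 14133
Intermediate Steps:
b = -15 (b = 3*(-5) = -15)
g = 2 (g = √4 = 2)
I(W) = -7 (I(W) = -7 + 0/W = -7 + 0 = -7)
p(f, w) = -120 (p(f, w) = (6 + 2)*(-15) = 8*(-15) = -120)
-118*p(12, I((3*5)*(-3))) - 27 = -118*(-120) - 27 = 14160 - 27 = 14133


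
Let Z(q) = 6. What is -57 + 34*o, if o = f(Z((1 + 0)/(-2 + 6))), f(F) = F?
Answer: 147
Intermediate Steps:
o = 6
-57 + 34*o = -57 + 34*6 = -57 + 204 = 147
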